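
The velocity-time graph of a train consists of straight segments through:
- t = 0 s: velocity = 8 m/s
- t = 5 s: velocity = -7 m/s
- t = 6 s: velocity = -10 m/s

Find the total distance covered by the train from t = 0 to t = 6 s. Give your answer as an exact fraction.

Distance (not displacement) is the total path length: add the absolute areas under v-t.
0–5 s: v = 0 at t = 8/3 s; triangle areas 32/3 + 49/6 = 113/6 m
5–6 s: |½(-7 + -10)(1)| = 8.5 m
Total distance = 82/3 m

82/3 m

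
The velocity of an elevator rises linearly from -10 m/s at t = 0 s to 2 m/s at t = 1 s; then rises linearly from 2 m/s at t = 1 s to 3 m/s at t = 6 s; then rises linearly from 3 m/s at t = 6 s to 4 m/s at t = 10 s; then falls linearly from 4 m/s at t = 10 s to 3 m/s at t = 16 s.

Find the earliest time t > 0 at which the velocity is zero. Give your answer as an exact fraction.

t = 5/6 s

v changes sign on 0–1 s (from -10 to 2); the graph is linear there, so v = 0 at t = 0 + (10)·(1 − 0)/(2 − -10) = 5/6 s.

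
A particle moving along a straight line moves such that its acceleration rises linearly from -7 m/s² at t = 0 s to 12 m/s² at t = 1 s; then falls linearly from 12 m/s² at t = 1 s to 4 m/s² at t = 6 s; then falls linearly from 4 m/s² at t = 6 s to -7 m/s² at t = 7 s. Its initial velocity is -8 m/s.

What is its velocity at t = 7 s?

Δv equals the area under the a-t graph; then v = v₀ + Δv.
0–1 s: ½(-7 + 12)(1) = 2.5 m/s
1–6 s: ½(12 + 4)(5) = 40 m/s
6–7 s: ½(4 + -7)(1) = -1.5 m/s
Δv = 41 m/s, so v(7) = -8 + (41) = 33 m/s.

33 m/s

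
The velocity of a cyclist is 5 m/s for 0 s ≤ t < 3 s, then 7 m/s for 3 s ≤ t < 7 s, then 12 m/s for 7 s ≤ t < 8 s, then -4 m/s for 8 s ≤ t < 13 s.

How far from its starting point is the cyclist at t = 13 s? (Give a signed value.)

35 m

Net displacement equals the area under the velocity-time graph (areas below the axis count negative).
0–3 s: 5 × 3 = 15 m
3–7 s: 7 × 4 = 28 m
7–8 s: 12 × 1 = 12 m
8–13 s: -4 × 5 = -20 m
Net displacement = 35 m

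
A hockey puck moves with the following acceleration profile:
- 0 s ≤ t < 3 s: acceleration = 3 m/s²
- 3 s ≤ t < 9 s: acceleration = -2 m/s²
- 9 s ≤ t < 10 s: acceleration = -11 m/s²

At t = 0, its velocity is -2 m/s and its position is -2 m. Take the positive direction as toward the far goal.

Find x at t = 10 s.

On each constant-a segment, Δv = aΔt and Δx = v₀Δt + ½aΔt²; chain segment to segment.
0–3 s: v starts -2 m/s; Δx = -2·3 + ½·3·3² = 7.5 m; v ends 7 m/s.
3–9 s: v starts 7 m/s; Δx = 7·6 + ½·-2·6² = 6 m; v ends -5 m/s.
9–10 s: v starts -5 m/s; Δx = -5·1 + ½·-11·1² = -10.5 m; v ends -16 m/s.
x(10) = -2 + Σ Δx = 1 m.

1 m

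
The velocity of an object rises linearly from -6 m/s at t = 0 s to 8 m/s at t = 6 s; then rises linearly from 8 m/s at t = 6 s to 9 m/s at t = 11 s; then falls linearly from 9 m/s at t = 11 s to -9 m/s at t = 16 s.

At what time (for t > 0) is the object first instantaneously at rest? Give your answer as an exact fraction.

v changes sign on 0–6 s (from -6 to 8); the graph is linear there, so v = 0 at t = 0 + (6)·(6 − 0)/(8 − -6) = 18/7 s.

t = 18/7 s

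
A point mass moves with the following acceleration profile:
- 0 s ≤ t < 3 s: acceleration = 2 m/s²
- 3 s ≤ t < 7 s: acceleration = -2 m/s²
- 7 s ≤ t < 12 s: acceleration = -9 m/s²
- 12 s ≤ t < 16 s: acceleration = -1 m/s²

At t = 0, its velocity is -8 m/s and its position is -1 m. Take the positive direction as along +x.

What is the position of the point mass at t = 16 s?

-430.5 m

On each constant-a segment, Δv = aΔt and Δx = v₀Δt + ½aΔt²; chain segment to segment.
0–3 s: v starts -8 m/s; Δx = -8·3 + ½·2·3² = -15 m; v ends -2 m/s.
3–7 s: v starts -2 m/s; Δx = -2·4 + ½·-2·4² = -24 m; v ends -10 m/s.
7–12 s: v starts -10 m/s; Δx = -10·5 + ½·-9·5² = -162.5 m; v ends -55 m/s.
12–16 s: v starts -55 m/s; Δx = -55·4 + ½·-1·4² = -228 m; v ends -59 m/s.
x(16) = -1 + Σ Δx = -430.5 m.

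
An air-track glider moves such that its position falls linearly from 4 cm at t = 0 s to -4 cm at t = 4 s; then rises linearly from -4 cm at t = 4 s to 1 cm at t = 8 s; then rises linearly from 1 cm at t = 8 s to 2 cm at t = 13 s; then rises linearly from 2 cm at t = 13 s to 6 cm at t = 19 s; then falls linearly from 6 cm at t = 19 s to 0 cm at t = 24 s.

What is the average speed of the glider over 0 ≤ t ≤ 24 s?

1 cm/s

Average speed = (total path length)/(elapsed time); on a piecewise-linear x-t graph the path length is Σ|Δx|.
0–4 s: |Δx| = |-4 − 4| = 8 cm
4–8 s: |Δx| = |1 − -4| = 5 cm
8–13 s: |Δx| = |2 − 1| = 1 cm
13–19 s: |Δx| = |6 − 2| = 4 cm
19–24 s: |Δx| = |0 − 6| = 6 cm
Total path = 24 cm; average speed = 24/24 = 1 cm/s.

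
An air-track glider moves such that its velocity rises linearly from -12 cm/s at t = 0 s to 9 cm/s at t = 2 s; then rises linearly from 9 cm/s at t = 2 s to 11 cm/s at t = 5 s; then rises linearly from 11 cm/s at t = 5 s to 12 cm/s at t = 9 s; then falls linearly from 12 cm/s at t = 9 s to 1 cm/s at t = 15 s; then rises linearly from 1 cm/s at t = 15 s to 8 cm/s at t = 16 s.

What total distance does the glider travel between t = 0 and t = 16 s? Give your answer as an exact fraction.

Distance (not displacement) is the total path length: add the absolute areas under v-t.
0–2 s: v = 0 at t = 8/7 s; triangle areas 48/7 + 27/7 = 75/7 cm
2–5 s: |½(9 + 11)(3)| = 30 cm
5–9 s: |½(11 + 12)(4)| = 46 cm
9–15 s: |½(12 + 1)(6)| = 39 cm
15–16 s: |½(1 + 8)(1)| = 4.5 cm
Total distance = 1823/14 cm

1823/14 cm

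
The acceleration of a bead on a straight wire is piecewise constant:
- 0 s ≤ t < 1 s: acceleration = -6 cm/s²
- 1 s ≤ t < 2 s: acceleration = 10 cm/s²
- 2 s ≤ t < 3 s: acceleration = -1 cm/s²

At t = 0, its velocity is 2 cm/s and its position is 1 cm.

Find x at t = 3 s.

On each constant-a segment, Δv = aΔt and Δx = v₀Δt + ½aΔt²; chain segment to segment.
0–1 s: v starts 2 cm/s; Δx = 2·1 + ½·-6·1² = -1 cm; v ends -4 cm/s.
1–2 s: v starts -4 cm/s; Δx = -4·1 + ½·10·1² = 1 cm; v ends 6 cm/s.
2–3 s: v starts 6 cm/s; Δx = 6·1 + ½·-1·1² = 5.5 cm; v ends 5 cm/s.
x(3) = 1 + Σ Δx = 6.5 cm.

6.5 cm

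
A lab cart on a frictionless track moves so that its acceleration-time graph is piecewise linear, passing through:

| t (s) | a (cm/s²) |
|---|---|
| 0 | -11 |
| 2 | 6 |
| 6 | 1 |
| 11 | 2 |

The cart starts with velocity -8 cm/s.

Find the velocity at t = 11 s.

8.5 cm/s

Δv equals the area under the a-t graph; then v = v₀ + Δv.
0–2 s: ½(-11 + 6)(2) = -5 cm/s
2–6 s: ½(6 + 1)(4) = 14 cm/s
6–11 s: ½(1 + 2)(5) = 7.5 cm/s
Δv = 16.5 cm/s, so v(11) = -8 + (16.5) = 8.5 cm/s.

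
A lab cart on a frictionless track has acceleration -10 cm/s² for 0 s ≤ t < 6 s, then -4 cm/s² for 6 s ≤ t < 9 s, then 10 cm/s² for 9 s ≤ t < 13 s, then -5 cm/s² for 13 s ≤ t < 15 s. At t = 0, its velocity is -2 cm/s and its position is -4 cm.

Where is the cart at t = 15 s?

On each constant-a segment, Δv = aΔt and Δx = v₀Δt + ½aΔt²; chain segment to segment.
0–6 s: v starts -2 cm/s; Δx = -2·6 + ½·-10·6² = -192 cm; v ends -62 cm/s.
6–9 s: v starts -62 cm/s; Δx = -62·3 + ½·-4·3² = -204 cm; v ends -74 cm/s.
9–13 s: v starts -74 cm/s; Δx = -74·4 + ½·10·4² = -216 cm; v ends -34 cm/s.
13–15 s: v starts -34 cm/s; Δx = -34·2 + ½·-5·2² = -78 cm; v ends -44 cm/s.
x(15) = -4 + Σ Δx = -694 cm.

-694 cm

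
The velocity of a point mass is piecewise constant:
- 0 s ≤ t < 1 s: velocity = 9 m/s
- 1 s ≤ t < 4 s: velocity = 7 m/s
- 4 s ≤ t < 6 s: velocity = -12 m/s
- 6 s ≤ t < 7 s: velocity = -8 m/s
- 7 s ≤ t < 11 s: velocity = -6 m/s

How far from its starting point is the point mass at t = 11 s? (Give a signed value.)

-26 m

Displacement is the signed area under the v-t curve.
0–1 s: 9 × 1 = 9 m
1–4 s: 7 × 3 = 21 m
4–6 s: -12 × 2 = -24 m
6–7 s: -8 × 1 = -8 m
7–11 s: -6 × 4 = -24 m
Net displacement = -26 m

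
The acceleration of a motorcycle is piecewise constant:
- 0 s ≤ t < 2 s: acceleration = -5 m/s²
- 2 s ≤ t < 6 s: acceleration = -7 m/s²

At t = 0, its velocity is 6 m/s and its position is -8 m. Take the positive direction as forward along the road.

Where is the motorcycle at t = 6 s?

-78 m

On each constant-a segment, Δv = aΔt and Δx = v₀Δt + ½aΔt²; chain segment to segment.
0–2 s: v starts 6 m/s; Δx = 6·2 + ½·-5·2² = 2 m; v ends -4 m/s.
2–6 s: v starts -4 m/s; Δx = -4·4 + ½·-7·4² = -72 m; v ends -32 m/s.
x(6) = -8 + Σ Δx = -78 m.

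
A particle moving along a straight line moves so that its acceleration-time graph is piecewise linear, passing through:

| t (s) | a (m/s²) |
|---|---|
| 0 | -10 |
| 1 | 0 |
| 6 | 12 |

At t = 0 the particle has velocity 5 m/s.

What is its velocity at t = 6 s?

30 m/s

Δv equals the area under the a-t graph; then v = v₀ + Δv.
0–1 s: ½(-10 + 0)(1) = -5 m/s
1–6 s: ½(0 + 12)(5) = 30 m/s
Δv = 25 m/s, so v(6) = 5 + (25) = 30 m/s.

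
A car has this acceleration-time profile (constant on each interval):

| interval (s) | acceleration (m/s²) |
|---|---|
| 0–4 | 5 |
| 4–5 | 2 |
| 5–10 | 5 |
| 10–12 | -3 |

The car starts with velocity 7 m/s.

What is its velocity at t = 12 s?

Δv equals the area under the a-t graph; then v = v₀ + Δv.
0–4 s: 5 × 4 = 20 m/s
4–5 s: 2 × 1 = 2 m/s
5–10 s: 5 × 5 = 25 m/s
10–12 s: -3 × 2 = -6 m/s
Δv = 41 m/s, so v(12) = 7 + (41) = 48 m/s.

48 m/s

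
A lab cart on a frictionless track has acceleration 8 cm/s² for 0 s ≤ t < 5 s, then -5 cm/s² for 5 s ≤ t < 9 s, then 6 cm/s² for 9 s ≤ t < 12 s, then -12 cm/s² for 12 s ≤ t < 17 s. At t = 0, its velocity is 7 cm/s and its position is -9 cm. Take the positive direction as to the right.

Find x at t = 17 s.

On each constant-a segment, Δv = aΔt and Δx = v₀Δt + ½aΔt²; chain segment to segment.
0–5 s: v starts 7 cm/s; Δx = 7·5 + ½·8·5² = 135 cm; v ends 47 cm/s.
5–9 s: v starts 47 cm/s; Δx = 47·4 + ½·-5·4² = 148 cm; v ends 27 cm/s.
9–12 s: v starts 27 cm/s; Δx = 27·3 + ½·6·3² = 108 cm; v ends 45 cm/s.
12–17 s: v starts 45 cm/s; Δx = 45·5 + ½·-12·5² = 75 cm; v ends -15 cm/s.
x(17) = -9 + Σ Δx = 457 cm.

457 cm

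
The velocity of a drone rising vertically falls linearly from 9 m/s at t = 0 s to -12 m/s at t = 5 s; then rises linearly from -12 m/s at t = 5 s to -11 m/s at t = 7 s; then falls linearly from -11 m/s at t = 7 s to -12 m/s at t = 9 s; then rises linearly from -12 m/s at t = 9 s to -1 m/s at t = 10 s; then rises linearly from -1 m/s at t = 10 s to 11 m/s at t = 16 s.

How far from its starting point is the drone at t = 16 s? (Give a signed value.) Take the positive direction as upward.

-30 m

Displacement is the signed area under the v-t curve.
0–5 s: ½(9 + -12)(5) = -7.5 m
5–7 s: ½(-12 + -11)(2) = -23 m
7–9 s: ½(-11 + -12)(2) = -23 m
9–10 s: ½(-12 + -1)(1) = -6.5 m
10–16 s: ½(-1 + 11)(6) = 30 m
Net displacement = -30 m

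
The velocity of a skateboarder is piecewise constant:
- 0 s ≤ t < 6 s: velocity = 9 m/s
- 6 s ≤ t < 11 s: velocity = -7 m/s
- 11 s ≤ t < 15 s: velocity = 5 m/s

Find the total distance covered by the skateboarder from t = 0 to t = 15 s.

Total distance travelled is ∫|v| dt — sum the magnitudes of each area piece.
0–6 s: |9| × 6 = 54 m
6–11 s: |-7| × 5 = 35 m
11–15 s: |5| × 4 = 20 m
Total distance = 109 m

109 m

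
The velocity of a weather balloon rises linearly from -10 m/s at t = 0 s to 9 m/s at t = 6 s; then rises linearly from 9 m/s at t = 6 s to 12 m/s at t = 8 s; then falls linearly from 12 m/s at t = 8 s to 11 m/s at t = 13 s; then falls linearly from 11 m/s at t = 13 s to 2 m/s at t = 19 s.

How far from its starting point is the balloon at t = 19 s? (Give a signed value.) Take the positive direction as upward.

Net displacement equals the area under the velocity-time graph (areas below the axis count negative).
0–6 s: ½(-10 + 9)(6) = -3 m
6–8 s: ½(9 + 12)(2) = 21 m
8–13 s: ½(12 + 11)(5) = 57.5 m
13–19 s: ½(11 + 2)(6) = 39 m
Net displacement = 114.5 m

114.5 m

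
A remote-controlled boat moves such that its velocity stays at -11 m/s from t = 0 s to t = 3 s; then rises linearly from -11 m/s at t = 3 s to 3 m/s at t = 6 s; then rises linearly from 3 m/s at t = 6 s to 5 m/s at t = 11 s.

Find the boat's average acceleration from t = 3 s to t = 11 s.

2 m/s²

Average acceleration = Δv/Δt = (5 − -11)/(11 − 3) = 2 m/s².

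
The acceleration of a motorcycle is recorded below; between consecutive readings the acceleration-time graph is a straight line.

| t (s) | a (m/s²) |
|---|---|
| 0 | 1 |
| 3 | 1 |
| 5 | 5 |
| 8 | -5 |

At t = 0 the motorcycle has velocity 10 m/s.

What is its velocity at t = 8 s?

19 m/s

Δv equals the area under the a-t graph; then v = v₀ + Δv.
0–3 s: 1 × 3 = 3 m/s
3–5 s: ½(1 + 5)(2) = 6 m/s
5–8 s: ½(5 + -5)(3) = 0 m/s
Δv = 9 m/s, so v(8) = 10 + (9) = 19 m/s.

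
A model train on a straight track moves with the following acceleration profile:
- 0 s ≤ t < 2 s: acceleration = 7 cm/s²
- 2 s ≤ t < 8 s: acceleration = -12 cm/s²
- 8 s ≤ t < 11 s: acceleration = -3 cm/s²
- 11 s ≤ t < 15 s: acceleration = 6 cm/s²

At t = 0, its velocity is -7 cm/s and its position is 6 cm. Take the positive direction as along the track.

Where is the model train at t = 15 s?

-624.5 cm

On each constant-a segment, Δv = aΔt and Δx = v₀Δt + ½aΔt²; chain segment to segment.
0–2 s: v starts -7 cm/s; Δx = -7·2 + ½·7·2² = 0 cm; v ends 7 cm/s.
2–8 s: v starts 7 cm/s; Δx = 7·6 + ½·-12·6² = -174 cm; v ends -65 cm/s.
8–11 s: v starts -65 cm/s; Δx = -65·3 + ½·-3·3² = -208.5 cm; v ends -74 cm/s.
11–15 s: v starts -74 cm/s; Δx = -74·4 + ½·6·4² = -248 cm; v ends -50 cm/s.
x(15) = 6 + Σ Δx = -624.5 cm.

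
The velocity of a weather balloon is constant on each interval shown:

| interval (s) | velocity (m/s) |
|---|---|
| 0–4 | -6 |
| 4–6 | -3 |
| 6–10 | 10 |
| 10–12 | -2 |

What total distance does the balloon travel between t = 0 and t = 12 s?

74 m

Distance (not displacement) is the total path length: add the absolute areas under v-t.
0–4 s: |-6| × 4 = 24 m
4–6 s: |-3| × 2 = 6 m
6–10 s: |10| × 4 = 40 m
10–12 s: |-2| × 2 = 4 m
Total distance = 74 m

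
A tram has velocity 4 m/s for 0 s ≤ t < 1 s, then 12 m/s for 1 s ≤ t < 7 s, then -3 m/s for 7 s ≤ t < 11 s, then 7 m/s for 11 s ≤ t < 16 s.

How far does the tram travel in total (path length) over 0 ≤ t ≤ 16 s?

Total distance travelled is ∫|v| dt — sum the magnitudes of each area piece.
0–1 s: |4| × 1 = 4 m
1–7 s: |12| × 6 = 72 m
7–11 s: |-3| × 4 = 12 m
11–16 s: |7| × 5 = 35 m
Total distance = 123 m

123 m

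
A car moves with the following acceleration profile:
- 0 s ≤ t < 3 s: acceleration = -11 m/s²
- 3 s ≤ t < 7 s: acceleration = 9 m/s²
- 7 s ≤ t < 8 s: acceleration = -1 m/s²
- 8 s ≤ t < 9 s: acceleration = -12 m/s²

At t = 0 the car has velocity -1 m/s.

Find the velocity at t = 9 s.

Δv equals the area under the a-t graph; then v = v₀ + Δv.
0–3 s: -11 × 3 = -33 m/s
3–7 s: 9 × 4 = 36 m/s
7–8 s: -1 × 1 = -1 m/s
8–9 s: -12 × 1 = -12 m/s
Δv = -10 m/s, so v(9) = -1 + (-10) = -11 m/s.

-11 m/s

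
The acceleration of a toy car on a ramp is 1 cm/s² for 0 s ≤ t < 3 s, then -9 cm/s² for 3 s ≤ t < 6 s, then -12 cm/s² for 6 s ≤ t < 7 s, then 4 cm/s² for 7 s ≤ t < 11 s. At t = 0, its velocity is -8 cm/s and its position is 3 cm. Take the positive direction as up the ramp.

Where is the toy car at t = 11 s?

-254 cm

On each constant-a segment, Δv = aΔt and Δx = v₀Δt + ½aΔt²; chain segment to segment.
0–3 s: v starts -8 cm/s; Δx = -8·3 + ½·1·3² = -19.5 cm; v ends -5 cm/s.
3–6 s: v starts -5 cm/s; Δx = -5·3 + ½·-9·3² = -55.5 cm; v ends -32 cm/s.
6–7 s: v starts -32 cm/s; Δx = -32·1 + ½·-12·1² = -38 cm; v ends -44 cm/s.
7–11 s: v starts -44 cm/s; Δx = -44·4 + ½·4·4² = -144 cm; v ends -28 cm/s.
x(11) = 3 + Σ Δx = -254 cm.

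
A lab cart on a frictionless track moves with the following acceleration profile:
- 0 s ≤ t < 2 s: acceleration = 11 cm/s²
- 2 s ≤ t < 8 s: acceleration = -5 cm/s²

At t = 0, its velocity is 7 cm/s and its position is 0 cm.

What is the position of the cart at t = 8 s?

120 cm

On each constant-a segment, Δv = aΔt and Δx = v₀Δt + ½aΔt²; chain segment to segment.
0–2 s: v starts 7 cm/s; Δx = 7·2 + ½·11·2² = 36 cm; v ends 29 cm/s.
2–8 s: v starts 29 cm/s; Δx = 29·6 + ½·-5·6² = 84 cm; v ends -1 cm/s.
x(8) = 0 + Σ Δx = 120 cm.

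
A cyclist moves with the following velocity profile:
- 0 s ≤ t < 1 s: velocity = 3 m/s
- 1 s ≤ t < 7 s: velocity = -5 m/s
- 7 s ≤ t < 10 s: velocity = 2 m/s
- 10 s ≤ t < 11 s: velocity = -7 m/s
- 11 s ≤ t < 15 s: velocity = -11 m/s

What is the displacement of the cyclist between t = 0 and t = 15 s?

Net displacement equals the area under the velocity-time graph (areas below the axis count negative).
0–1 s: 3 × 1 = 3 m
1–7 s: -5 × 6 = -30 m
7–10 s: 2 × 3 = 6 m
10–11 s: -7 × 1 = -7 m
11–15 s: -11 × 4 = -44 m
Net displacement = -72 m

-72 m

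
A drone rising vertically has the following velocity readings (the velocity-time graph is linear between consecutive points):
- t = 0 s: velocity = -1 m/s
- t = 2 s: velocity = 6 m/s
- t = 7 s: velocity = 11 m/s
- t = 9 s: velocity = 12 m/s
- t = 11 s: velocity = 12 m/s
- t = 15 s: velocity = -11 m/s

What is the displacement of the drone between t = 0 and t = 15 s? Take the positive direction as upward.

96.5 m

Net displacement equals the area under the velocity-time graph (areas below the axis count negative).
0–2 s: ½(-1 + 6)(2) = 5 m
2–7 s: ½(6 + 11)(5) = 42.5 m
7–9 s: ½(11 + 12)(2) = 23 m
9–11 s: 12 × 2 = 24 m
11–15 s: ½(12 + -11)(4) = 2 m
Net displacement = 96.5 m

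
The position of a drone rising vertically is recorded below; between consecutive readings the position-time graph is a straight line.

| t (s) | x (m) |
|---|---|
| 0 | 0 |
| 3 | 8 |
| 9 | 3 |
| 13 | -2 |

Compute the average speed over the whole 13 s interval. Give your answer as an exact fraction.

18/13 m/s

Average speed = (total path length)/(elapsed time); on a piecewise-linear x-t graph the path length is Σ|Δx|.
0–3 s: |Δx| = |8 − 0| = 8 m
3–9 s: |Δx| = |3 − 8| = 5 m
9–13 s: |Δx| = |-2 − 3| = 5 m
Total path = 18 m; average speed = 18/13 = 18/13 m/s.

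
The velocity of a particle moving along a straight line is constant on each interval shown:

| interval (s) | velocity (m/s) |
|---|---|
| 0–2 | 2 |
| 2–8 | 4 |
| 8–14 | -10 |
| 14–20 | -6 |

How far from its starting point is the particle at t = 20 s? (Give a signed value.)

Net displacement equals the area under the velocity-time graph (areas below the axis count negative).
0–2 s: 2 × 2 = 4 m
2–8 s: 4 × 6 = 24 m
8–14 s: -10 × 6 = -60 m
14–20 s: -6 × 6 = -36 m
Net displacement = -68 m

-68 m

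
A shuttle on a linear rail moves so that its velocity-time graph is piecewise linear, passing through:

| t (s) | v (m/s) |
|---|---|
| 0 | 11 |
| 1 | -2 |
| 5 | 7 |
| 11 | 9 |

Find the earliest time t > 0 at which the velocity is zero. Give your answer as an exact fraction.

v changes sign on 0–1 s (from 11 to -2); the graph is linear there, so v = 0 at t = 0 + (-11)·(1 − 0)/(-2 − 11) = 11/13 s.

t = 11/13 s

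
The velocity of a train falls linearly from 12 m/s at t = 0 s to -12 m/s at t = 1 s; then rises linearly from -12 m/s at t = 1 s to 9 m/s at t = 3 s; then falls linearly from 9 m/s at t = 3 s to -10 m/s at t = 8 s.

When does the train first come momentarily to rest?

t = 0.5 s

v changes sign on 0–1 s (from 12 to -12); the graph is linear there, so v = 0 at t = 0 + (-12)·(1 − 0)/(-12 − 12) = 0.5 s.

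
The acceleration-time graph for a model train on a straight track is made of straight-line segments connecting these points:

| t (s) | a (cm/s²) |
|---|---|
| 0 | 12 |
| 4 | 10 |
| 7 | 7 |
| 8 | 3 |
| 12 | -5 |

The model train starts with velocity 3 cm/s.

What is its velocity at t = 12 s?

73.5 cm/s

Δv equals the area under the a-t graph; then v = v₀ + Δv.
0–4 s: ½(12 + 10)(4) = 44 cm/s
4–7 s: ½(10 + 7)(3) = 25.5 cm/s
7–8 s: ½(7 + 3)(1) = 5 cm/s
8–12 s: ½(3 + -5)(4) = -4 cm/s
Δv = 70.5 cm/s, so v(12) = 3 + (70.5) = 73.5 cm/s.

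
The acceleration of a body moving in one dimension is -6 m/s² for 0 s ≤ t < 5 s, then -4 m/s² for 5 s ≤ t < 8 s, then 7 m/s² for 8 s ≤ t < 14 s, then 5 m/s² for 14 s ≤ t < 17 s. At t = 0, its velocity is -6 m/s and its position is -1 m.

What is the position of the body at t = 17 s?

-389.5 m

On each constant-a segment, Δv = aΔt and Δx = v₀Δt + ½aΔt²; chain segment to segment.
0–5 s: v starts -6 m/s; Δx = -6·5 + ½·-6·5² = -105 m; v ends -36 m/s.
5–8 s: v starts -36 m/s; Δx = -36·3 + ½·-4·3² = -126 m; v ends -48 m/s.
8–14 s: v starts -48 m/s; Δx = -48·6 + ½·7·6² = -162 m; v ends -6 m/s.
14–17 s: v starts -6 m/s; Δx = -6·3 + ½·5·3² = 4.5 m; v ends 9 m/s.
x(17) = -1 + Σ Δx = -389.5 m.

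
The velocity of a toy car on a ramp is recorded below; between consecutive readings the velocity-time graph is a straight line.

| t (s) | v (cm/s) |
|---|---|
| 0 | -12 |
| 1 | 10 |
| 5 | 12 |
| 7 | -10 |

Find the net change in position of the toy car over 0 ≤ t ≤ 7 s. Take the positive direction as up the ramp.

Net displacement equals the area under the velocity-time graph (areas below the axis count negative).
0–1 s: ½(-12 + 10)(1) = -1 cm
1–5 s: ½(10 + 12)(4) = 44 cm
5–7 s: ½(12 + -10)(2) = 2 cm
Net displacement = 45 cm

45 cm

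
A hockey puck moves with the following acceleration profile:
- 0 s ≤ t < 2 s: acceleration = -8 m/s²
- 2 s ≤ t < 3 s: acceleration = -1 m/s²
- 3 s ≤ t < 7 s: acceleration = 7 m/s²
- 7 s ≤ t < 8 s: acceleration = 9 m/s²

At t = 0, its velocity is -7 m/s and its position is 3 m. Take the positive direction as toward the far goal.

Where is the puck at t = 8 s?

On each constant-a segment, Δv = aΔt and Δx = v₀Δt + ½aΔt²; chain segment to segment.
0–2 s: v starts -7 m/s; Δx = -7·2 + ½·-8·2² = -30 m; v ends -23 m/s.
2–3 s: v starts -23 m/s; Δx = -23·1 + ½·-1·1² = -23.5 m; v ends -24 m/s.
3–7 s: v starts -24 m/s; Δx = -24·4 + ½·7·4² = -40 m; v ends 4 m/s.
7–8 s: v starts 4 m/s; Δx = 4·1 + ½·9·1² = 8.5 m; v ends 13 m/s.
x(8) = 3 + Σ Δx = -82 m.

-82 m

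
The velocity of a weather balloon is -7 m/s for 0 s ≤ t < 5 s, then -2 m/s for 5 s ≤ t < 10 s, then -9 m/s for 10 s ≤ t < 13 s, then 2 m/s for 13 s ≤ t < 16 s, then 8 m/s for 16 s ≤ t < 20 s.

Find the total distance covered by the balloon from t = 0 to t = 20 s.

Distance (not displacement) is the total path length: add the absolute areas under v-t.
0–5 s: |-7| × 5 = 35 m
5–10 s: |-2| × 5 = 10 m
10–13 s: |-9| × 3 = 27 m
13–16 s: |2| × 3 = 6 m
16–20 s: |8| × 4 = 32 m
Total distance = 110 m

110 m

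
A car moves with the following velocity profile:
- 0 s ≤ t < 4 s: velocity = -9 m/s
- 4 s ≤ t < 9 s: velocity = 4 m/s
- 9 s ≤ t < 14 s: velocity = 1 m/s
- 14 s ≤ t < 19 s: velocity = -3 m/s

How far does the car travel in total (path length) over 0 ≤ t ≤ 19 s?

76 m

Total distance travelled is ∫|v| dt — sum the magnitudes of each area piece.
0–4 s: |-9| × 4 = 36 m
4–9 s: |4| × 5 = 20 m
9–14 s: |1| × 5 = 5 m
14–19 s: |-3| × 5 = 15 m
Total distance = 76 m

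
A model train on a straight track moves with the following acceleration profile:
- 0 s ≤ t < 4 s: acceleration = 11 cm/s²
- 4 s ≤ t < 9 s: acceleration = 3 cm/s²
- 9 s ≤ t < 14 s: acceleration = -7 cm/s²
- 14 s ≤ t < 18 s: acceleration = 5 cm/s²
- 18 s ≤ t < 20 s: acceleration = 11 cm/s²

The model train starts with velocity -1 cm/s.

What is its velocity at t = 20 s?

65 cm/s

Δv equals the area under the a-t graph; then v = v₀ + Δv.
0–4 s: 11 × 4 = 44 cm/s
4–9 s: 3 × 5 = 15 cm/s
9–14 s: -7 × 5 = -35 cm/s
14–18 s: 5 × 4 = 20 cm/s
18–20 s: 11 × 2 = 22 cm/s
Δv = 66 cm/s, so v(20) = -1 + (66) = 65 cm/s.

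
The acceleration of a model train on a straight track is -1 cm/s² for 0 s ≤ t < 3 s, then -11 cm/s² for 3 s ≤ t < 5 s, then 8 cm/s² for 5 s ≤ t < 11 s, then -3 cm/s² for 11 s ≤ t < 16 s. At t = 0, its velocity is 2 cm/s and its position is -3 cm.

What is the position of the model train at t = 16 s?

68 cm

On each constant-a segment, Δv = aΔt and Δx = v₀Δt + ½aΔt²; chain segment to segment.
0–3 s: v starts 2 cm/s; Δx = 2·3 + ½·-1·3² = 1.5 cm; v ends -1 cm/s.
3–5 s: v starts -1 cm/s; Δx = -1·2 + ½·-11·2² = -24 cm; v ends -23 cm/s.
5–11 s: v starts -23 cm/s; Δx = -23·6 + ½·8·6² = 6 cm; v ends 25 cm/s.
11–16 s: v starts 25 cm/s; Δx = 25·5 + ½·-3·5² = 87.5 cm; v ends 10 cm/s.
x(16) = -3 + Σ Δx = 68 cm.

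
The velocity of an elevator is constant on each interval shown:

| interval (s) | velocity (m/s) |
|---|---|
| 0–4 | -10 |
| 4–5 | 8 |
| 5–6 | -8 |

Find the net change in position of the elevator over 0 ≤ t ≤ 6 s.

-40 m

Displacement is the signed area under the v-t curve.
0–4 s: -10 × 4 = -40 m
4–5 s: 8 × 1 = 8 m
5–6 s: -8 × 1 = -8 m
Net displacement = -40 m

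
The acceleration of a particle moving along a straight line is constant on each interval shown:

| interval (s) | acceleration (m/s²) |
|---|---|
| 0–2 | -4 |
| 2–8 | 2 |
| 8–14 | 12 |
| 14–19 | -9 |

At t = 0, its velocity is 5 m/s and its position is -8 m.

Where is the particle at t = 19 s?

On each constant-a segment, Δv = aΔt and Δx = v₀Δt + ½aΔt²; chain segment to segment.
0–2 s: v starts 5 m/s; Δx = 5·2 + ½·-4·2² = 2 m; v ends -3 m/s.
2–8 s: v starts -3 m/s; Δx = -3·6 + ½·2·6² = 18 m; v ends 9 m/s.
8–14 s: v starts 9 m/s; Δx = 9·6 + ½·12·6² = 270 m; v ends 81 m/s.
14–19 s: v starts 81 m/s; Δx = 81·5 + ½·-9·5² = 292.5 m; v ends 36 m/s.
x(19) = -8 + Σ Δx = 574.5 m.

574.5 m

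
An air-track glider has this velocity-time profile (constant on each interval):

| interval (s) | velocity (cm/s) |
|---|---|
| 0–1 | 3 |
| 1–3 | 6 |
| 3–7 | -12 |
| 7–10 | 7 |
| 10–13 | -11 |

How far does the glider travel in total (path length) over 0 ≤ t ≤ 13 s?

117 cm

Distance (not displacement) is the total path length: add the absolute areas under v-t.
0–1 s: |3| × 1 = 3 cm
1–3 s: |6| × 2 = 12 cm
3–7 s: |-12| × 4 = 48 cm
7–10 s: |7| × 3 = 21 cm
10–13 s: |-11| × 3 = 33 cm
Total distance = 117 cm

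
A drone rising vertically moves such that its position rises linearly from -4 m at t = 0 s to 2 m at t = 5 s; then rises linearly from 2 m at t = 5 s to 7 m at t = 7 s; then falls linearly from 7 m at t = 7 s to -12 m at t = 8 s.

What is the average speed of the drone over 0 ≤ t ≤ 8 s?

3.75 m/s

Average speed = (total path length)/(elapsed time); on a piecewise-linear x-t graph the path length is Σ|Δx|.
0–5 s: |Δx| = |2 − -4| = 6 m
5–7 s: |Δx| = |7 − 2| = 5 m
7–8 s: |Δx| = |-12 − 7| = 19 m
Total path = 30 m; average speed = 30/8 = 3.75 m/s.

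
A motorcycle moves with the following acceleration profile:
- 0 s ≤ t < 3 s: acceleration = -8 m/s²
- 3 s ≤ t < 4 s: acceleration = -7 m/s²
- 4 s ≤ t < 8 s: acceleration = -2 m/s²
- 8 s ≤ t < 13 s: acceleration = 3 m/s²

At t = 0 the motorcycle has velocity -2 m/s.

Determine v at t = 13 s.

Δv equals the area under the a-t graph; then v = v₀ + Δv.
0–3 s: -8 × 3 = -24 m/s
3–4 s: -7 × 1 = -7 m/s
4–8 s: -2 × 4 = -8 m/s
8–13 s: 3 × 5 = 15 m/s
Δv = -24 m/s, so v(13) = -2 + (-24) = -26 m/s.

-26 m/s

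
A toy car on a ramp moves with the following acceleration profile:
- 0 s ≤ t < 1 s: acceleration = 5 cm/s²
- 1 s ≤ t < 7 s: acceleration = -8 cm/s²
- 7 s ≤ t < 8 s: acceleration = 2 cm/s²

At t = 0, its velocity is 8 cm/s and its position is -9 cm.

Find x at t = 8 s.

On each constant-a segment, Δv = aΔt and Δx = v₀Δt + ½aΔt²; chain segment to segment.
0–1 s: v starts 8 cm/s; Δx = 8·1 + ½·5·1² = 10.5 cm; v ends 13 cm/s.
1–7 s: v starts 13 cm/s; Δx = 13·6 + ½·-8·6² = -66 cm; v ends -35 cm/s.
7–8 s: v starts -35 cm/s; Δx = -35·1 + ½·2·1² = -34 cm; v ends -33 cm/s.
x(8) = -9 + Σ Δx = -98.5 cm.

-98.5 cm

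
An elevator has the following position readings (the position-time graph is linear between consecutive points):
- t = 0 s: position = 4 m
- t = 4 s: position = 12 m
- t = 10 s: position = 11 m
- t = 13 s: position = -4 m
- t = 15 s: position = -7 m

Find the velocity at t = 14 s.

-1.5 m/s

Velocity is the slope of the x-t graph on 13–15 s: (-7 − -4)/(15 − 13) = -1.5 m/s.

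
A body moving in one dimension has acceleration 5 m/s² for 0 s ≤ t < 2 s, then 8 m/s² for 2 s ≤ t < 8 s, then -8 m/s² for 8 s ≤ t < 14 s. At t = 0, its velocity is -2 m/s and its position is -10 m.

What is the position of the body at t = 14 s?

380 m

On each constant-a segment, Δv = aΔt and Δx = v₀Δt + ½aΔt²; chain segment to segment.
0–2 s: v starts -2 m/s; Δx = -2·2 + ½·5·2² = 6 m; v ends 8 m/s.
2–8 s: v starts 8 m/s; Δx = 8·6 + ½·8·6² = 192 m; v ends 56 m/s.
8–14 s: v starts 56 m/s; Δx = 56·6 + ½·-8·6² = 192 m; v ends 8 m/s.
x(14) = -10 + Σ Δx = 380 m.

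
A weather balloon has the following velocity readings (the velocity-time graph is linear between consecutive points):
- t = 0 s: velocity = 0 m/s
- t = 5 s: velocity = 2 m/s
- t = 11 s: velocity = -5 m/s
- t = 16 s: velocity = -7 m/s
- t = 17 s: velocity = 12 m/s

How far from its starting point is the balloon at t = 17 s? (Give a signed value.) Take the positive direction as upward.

Displacement is the signed area under the v-t curve.
0–5 s: ½(0 + 2)(5) = 5 m
5–11 s: ½(2 + -5)(6) = -9 m
11–16 s: ½(-5 + -7)(5) = -30 m
16–17 s: ½(-7 + 12)(1) = 2.5 m
Net displacement = -31.5 m

-31.5 m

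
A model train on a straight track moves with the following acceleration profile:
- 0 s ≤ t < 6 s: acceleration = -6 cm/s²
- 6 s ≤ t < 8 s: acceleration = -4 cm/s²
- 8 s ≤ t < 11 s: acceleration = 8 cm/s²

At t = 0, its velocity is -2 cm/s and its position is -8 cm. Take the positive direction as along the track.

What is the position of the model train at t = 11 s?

-314 cm

On each constant-a segment, Δv = aΔt and Δx = v₀Δt + ½aΔt²; chain segment to segment.
0–6 s: v starts -2 cm/s; Δx = -2·6 + ½·-6·6² = -120 cm; v ends -38 cm/s.
6–8 s: v starts -38 cm/s; Δx = -38·2 + ½·-4·2² = -84 cm; v ends -46 cm/s.
8–11 s: v starts -46 cm/s; Δx = -46·3 + ½·8·3² = -102 cm; v ends -22 cm/s.
x(11) = -8 + Σ Δx = -314 cm.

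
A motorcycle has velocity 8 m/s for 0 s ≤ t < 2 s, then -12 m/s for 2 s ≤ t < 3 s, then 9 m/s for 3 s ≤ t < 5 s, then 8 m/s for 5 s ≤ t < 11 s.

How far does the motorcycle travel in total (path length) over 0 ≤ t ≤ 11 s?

94 m

Distance (not displacement) is the total path length: add the absolute areas under v-t.
0–2 s: |8| × 2 = 16 m
2–3 s: |-12| × 1 = 12 m
3–5 s: |9| × 2 = 18 m
5–11 s: |8| × 6 = 48 m
Total distance = 94 m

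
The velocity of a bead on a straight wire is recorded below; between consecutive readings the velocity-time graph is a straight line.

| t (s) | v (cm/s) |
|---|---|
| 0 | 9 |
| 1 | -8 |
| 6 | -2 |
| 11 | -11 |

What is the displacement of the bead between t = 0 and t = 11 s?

Net displacement equals the area under the velocity-time graph (areas below the axis count negative).
0–1 s: ½(9 + -8)(1) = 0.5 cm
1–6 s: ½(-8 + -2)(5) = -25 cm
6–11 s: ½(-2 + -11)(5) = -32.5 cm
Net displacement = -57 cm

-57 cm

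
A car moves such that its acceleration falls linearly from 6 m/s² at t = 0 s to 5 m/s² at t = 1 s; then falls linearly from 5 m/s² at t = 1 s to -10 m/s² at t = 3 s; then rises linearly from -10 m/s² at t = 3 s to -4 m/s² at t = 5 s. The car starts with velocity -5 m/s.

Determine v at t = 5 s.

Δv equals the area under the a-t graph; then v = v₀ + Δv.
0–1 s: ½(6 + 5)(1) = 5.5 m/s
1–3 s: ½(5 + -10)(2) = -5 m/s
3–5 s: ½(-10 + -4)(2) = -14 m/s
Δv = -13.5 m/s, so v(5) = -5 + (-13.5) = -18.5 m/s.

-18.5 m/s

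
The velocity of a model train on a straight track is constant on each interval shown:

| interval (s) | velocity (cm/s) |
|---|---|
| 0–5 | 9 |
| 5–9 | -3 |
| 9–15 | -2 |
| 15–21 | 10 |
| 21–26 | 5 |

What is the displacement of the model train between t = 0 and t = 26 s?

Net displacement equals the area under the velocity-time graph (areas below the axis count negative).
0–5 s: 9 × 5 = 45 cm
5–9 s: -3 × 4 = -12 cm
9–15 s: -2 × 6 = -12 cm
15–21 s: 10 × 6 = 60 cm
21–26 s: 5 × 5 = 25 cm
Net displacement = 106 cm

106 cm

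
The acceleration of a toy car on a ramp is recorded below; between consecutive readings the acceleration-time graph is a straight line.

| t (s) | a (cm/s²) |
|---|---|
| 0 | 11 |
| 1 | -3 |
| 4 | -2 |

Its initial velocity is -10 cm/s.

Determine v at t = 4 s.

-13.5 cm/s

Δv equals the area under the a-t graph; then v = v₀ + Δv.
0–1 s: ½(11 + -3)(1) = 4 cm/s
1–4 s: ½(-3 + -2)(3) = -7.5 cm/s
Δv = -3.5 cm/s, so v(4) = -10 + (-3.5) = -13.5 cm/s.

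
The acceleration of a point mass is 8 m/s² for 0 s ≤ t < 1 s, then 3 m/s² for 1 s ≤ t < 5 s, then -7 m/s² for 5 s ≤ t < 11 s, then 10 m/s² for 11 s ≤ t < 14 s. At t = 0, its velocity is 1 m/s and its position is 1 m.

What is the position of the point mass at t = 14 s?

On each constant-a segment, Δv = aΔt and Δx = v₀Δt + ½aΔt²; chain segment to segment.
0–1 s: v starts 1 m/s; Δx = 1·1 + ½·8·1² = 5 m; v ends 9 m/s.
1–5 s: v starts 9 m/s; Δx = 9·4 + ½·3·4² = 60 m; v ends 21 m/s.
5–11 s: v starts 21 m/s; Δx = 21·6 + ½·-7·6² = 0 m; v ends -21 m/s.
11–14 s: v starts -21 m/s; Δx = -21·3 + ½·10·3² = -18 m; v ends 9 m/s.
x(14) = 1 + Σ Δx = 48 m.

48 m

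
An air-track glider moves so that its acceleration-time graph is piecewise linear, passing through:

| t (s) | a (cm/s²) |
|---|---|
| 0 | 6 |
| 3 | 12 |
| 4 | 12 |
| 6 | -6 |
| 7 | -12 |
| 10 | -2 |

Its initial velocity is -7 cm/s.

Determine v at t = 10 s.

8 cm/s

Δv equals the area under the a-t graph; then v = v₀ + Δv.
0–3 s: ½(6 + 12)(3) = 27 cm/s
3–4 s: 12 × 1 = 12 cm/s
4–6 s: ½(12 + -6)(2) = 6 cm/s
6–7 s: ½(-6 + -12)(1) = -9 cm/s
7–10 s: ½(-12 + -2)(3) = -21 cm/s
Δv = 15 cm/s, so v(10) = -7 + (15) = 8 cm/s.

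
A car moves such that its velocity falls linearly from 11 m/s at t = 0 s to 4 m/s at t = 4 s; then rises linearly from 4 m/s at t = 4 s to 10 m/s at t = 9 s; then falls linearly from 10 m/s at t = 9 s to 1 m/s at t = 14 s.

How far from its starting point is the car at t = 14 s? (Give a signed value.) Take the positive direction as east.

92.5 m

Net displacement equals the area under the velocity-time graph (areas below the axis count negative).
0–4 s: ½(11 + 4)(4) = 30 m
4–9 s: ½(4 + 10)(5) = 35 m
9–14 s: ½(10 + 1)(5) = 27.5 m
Net displacement = 92.5 m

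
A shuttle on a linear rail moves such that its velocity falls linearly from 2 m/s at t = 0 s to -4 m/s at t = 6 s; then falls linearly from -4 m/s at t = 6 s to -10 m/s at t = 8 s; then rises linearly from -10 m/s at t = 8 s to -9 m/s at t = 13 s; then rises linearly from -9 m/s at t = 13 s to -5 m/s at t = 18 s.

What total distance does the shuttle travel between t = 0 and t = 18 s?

Total distance travelled is ∫|v| dt — sum the magnitudes of each area piece.
0–6 s: v = 0 at t = 2 s; triangle areas 2 + 8 = 10 m
6–8 s: |½(-4 + -10)(2)| = 14 m
8–13 s: |½(-10 + -9)(5)| = 47.5 m
13–18 s: |½(-9 + -5)(5)| = 35 m
Total distance = 106.5 m

106.5 m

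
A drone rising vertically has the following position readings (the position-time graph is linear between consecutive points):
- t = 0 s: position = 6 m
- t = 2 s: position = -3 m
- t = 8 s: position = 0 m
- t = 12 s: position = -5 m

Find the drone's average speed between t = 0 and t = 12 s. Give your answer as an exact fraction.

17/12 m/s

Average speed = (total path length)/(elapsed time); on a piecewise-linear x-t graph the path length is Σ|Δx|.
0–2 s: |Δx| = |-3 − 6| = 9 m
2–8 s: |Δx| = |0 − -3| = 3 m
8–12 s: |Δx| = |-5 − 0| = 5 m
Total path = 17 m; average speed = 17/12 = 17/12 m/s.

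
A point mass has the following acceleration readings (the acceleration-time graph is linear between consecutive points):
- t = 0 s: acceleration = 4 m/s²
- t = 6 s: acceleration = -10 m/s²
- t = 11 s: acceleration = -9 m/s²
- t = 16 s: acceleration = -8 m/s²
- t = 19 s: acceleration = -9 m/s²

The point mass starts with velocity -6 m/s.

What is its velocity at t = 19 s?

Δv equals the area under the a-t graph; then v = v₀ + Δv.
0–6 s: ½(4 + -10)(6) = -18 m/s
6–11 s: ½(-10 + -9)(5) = -47.5 m/s
11–16 s: ½(-9 + -8)(5) = -42.5 m/s
16–19 s: ½(-8 + -9)(3) = -25.5 m/s
Δv = -133.5 m/s, so v(19) = -6 + (-133.5) = -139.5 m/s.

-139.5 m/s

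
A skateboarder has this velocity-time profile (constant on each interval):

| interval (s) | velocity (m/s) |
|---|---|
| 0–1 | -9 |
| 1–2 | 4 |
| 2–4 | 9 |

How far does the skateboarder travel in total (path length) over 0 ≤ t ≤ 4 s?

31 m

Total distance travelled is ∫|v| dt — sum the magnitudes of each area piece.
0–1 s: |-9| × 1 = 9 m
1–2 s: |4| × 1 = 4 m
2–4 s: |9| × 2 = 18 m
Total distance = 31 m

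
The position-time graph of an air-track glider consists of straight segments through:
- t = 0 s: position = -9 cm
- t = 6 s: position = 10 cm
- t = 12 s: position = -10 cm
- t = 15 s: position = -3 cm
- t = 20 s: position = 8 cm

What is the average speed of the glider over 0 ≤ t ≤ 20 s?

2.85 cm/s

Average speed = (total path length)/(elapsed time); on a piecewise-linear x-t graph the path length is Σ|Δx|.
0–6 s: |Δx| = |10 − -9| = 19 cm
6–12 s: |Δx| = |-10 − 10| = 20 cm
12–15 s: |Δx| = |-3 − -10| = 7 cm
15–20 s: |Δx| = |8 − -3| = 11 cm
Total path = 57 cm; average speed = 57/20 = 2.85 cm/s.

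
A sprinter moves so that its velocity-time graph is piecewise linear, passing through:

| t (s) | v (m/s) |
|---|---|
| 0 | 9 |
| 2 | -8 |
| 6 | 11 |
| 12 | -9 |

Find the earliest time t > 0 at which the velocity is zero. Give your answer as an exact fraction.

v changes sign on 0–2 s (from 9 to -8); the graph is linear there, so v = 0 at t = 0 + (-9)·(2 − 0)/(-8 − 9) = 18/17 s.

t = 18/17 s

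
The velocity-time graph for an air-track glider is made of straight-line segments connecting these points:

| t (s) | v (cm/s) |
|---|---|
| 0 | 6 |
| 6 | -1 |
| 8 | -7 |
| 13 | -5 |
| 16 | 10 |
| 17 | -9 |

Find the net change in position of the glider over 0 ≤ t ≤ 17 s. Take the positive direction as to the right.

-15 cm

Net displacement equals the area under the velocity-time graph (areas below the axis count negative).
0–6 s: ½(6 + -1)(6) = 15 cm
6–8 s: ½(-1 + -7)(2) = -8 cm
8–13 s: ½(-7 + -5)(5) = -30 cm
13–16 s: ½(-5 + 10)(3) = 7.5 cm
16–17 s: ½(10 + -9)(1) = 0.5 cm
Net displacement = -15 cm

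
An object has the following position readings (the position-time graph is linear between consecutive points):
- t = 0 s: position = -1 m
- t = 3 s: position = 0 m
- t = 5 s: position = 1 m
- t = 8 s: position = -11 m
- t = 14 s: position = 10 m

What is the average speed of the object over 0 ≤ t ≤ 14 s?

2.5 m/s

Average speed = (total path length)/(elapsed time); on a piecewise-linear x-t graph the path length is Σ|Δx|.
0–3 s: |Δx| = |0 − -1| = 1 m
3–5 s: |Δx| = |1 − 0| = 1 m
5–8 s: |Δx| = |-11 − 1| = 12 m
8–14 s: |Δx| = |10 − -11| = 21 m
Total path = 35 m; average speed = 35/14 = 2.5 m/s.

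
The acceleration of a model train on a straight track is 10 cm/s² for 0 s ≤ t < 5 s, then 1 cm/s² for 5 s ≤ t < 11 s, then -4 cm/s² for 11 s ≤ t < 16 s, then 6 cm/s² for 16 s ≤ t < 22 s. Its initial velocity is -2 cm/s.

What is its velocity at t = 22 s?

70 cm/s

Δv equals the area under the a-t graph; then v = v₀ + Δv.
0–5 s: 10 × 5 = 50 cm/s
5–11 s: 1 × 6 = 6 cm/s
11–16 s: -4 × 5 = -20 cm/s
16–22 s: 6 × 6 = 36 cm/s
Δv = 72 cm/s, so v(22) = -2 + (72) = 70 cm/s.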